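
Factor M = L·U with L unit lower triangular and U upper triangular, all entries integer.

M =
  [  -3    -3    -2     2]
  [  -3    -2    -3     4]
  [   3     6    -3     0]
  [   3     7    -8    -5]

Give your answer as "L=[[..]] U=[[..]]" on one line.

  r1 -= 1·r0 → [0,1,-1,2]
  r2 -= -1·r0 → [0,3,-5,2]
  r3 -= -1·r0 → [0,4,-10,-3]
  r2 -= 3·r1 → [0,0,-2,-4]
  r3 -= 4·r1 → [0,0,-6,-11]
  r3 -= 3·r2 → [0,0,0,1]

L=[[1,0,0,0],[1,1,0,0],[-1,3,1,0],[-1,4,3,1]] U=[[-3,-3,-2,2],[0,1,-1,2],[0,0,-2,-4],[0,0,0,1]]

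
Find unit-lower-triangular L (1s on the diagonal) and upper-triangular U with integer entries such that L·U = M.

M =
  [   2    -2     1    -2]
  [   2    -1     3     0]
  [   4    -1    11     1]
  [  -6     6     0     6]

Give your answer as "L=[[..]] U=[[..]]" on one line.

  R1 -= 1·R0 → [0,1,2,2]
  R2 -= 2·R0 → [0,3,9,5]
  R3 -= -3·R0 → [0,0,3,0]
  R2 -= 3·R1 → [0,0,3,-1]
  R3 -= 0·R1 → [0,0,3,0]
  R3 -= 1·R2 → [0,0,0,1]

L=[[1,0,0,0],[1,1,0,0],[2,3,1,0],[-3,0,1,1]] U=[[2,-2,1,-2],[0,1,2,2],[0,0,3,-1],[0,0,0,1]]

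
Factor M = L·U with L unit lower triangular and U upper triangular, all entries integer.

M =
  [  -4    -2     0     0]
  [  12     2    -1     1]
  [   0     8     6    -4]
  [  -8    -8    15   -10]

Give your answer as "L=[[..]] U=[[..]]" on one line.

  row1 -= -3·row0 → [0,-4,-1,1]
  row2 -= 0·row0 → [0,8,6,-4]
  row3 -= 2·row0 → [0,-4,15,-10]
  row2 -= -2·row1 → [0,0,4,-2]
  row3 -= 1·row1 → [0,0,16,-11]
  row3 -= 4·row2 → [0,0,0,-3]

L=[[1,0,0,0],[-3,1,0,0],[0,-2,1,0],[2,1,4,1]] U=[[-4,-2,0,0],[0,-4,-1,1],[0,0,4,-2],[0,0,0,-3]]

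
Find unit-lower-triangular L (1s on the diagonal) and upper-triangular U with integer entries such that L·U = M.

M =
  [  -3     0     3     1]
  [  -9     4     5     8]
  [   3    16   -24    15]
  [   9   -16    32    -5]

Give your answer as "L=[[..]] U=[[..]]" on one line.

  row1 -= 3·row0 → [0,4,-4,5]
  row2 -= -1·row0 → [0,16,-21,16]
  row3 -= -3·row0 → [0,-16,41,-2]
  row2 -= 4·row1 → [0,0,-5,-4]
  row3 -= -4·row1 → [0,0,25,18]
  row3 -= -5·row2 → [0,0,0,-2]

L=[[1,0,0,0],[3,1,0,0],[-1,4,1,0],[-3,-4,-5,1]] U=[[-3,0,3,1],[0,4,-4,5],[0,0,-5,-4],[0,0,0,-2]]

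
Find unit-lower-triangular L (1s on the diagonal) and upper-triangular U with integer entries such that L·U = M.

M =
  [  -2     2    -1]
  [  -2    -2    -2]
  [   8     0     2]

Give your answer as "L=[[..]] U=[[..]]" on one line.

  R1 -= 1·R0 → [0,-4,-1]
  R2 -= -4·R0 → [0,8,-2]
  R2 -= -2·R1 → [0,0,-4]

L=[[1,0,0],[1,1,0],[-4,-2,1]] U=[[-2,2,-1],[0,-4,-1],[0,0,-4]]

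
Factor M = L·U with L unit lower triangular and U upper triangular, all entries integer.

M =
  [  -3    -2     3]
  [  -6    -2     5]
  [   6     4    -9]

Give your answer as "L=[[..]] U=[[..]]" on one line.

  row1 -= 2·row0 → [0,2,-1]
  row2 -= -2·row0 → [0,0,-3]
  row2 -= 0·row1 → [0,0,-3]

L=[[1,0,0],[2,1,0],[-2,0,1]] U=[[-3,-2,3],[0,2,-1],[0,0,-3]]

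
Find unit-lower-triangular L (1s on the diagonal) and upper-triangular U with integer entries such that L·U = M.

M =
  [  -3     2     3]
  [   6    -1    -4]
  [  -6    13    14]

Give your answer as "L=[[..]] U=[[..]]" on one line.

L=[[1,0,0],[-2,1,0],[2,3,1]] U=[[-3,2,3],[0,3,2],[0,0,2]]

  r1 -= -2·r0 → [0,3,2]
  r2 -= 2·r0 → [0,9,8]
  r2 -= 3·r1 → [0,0,2]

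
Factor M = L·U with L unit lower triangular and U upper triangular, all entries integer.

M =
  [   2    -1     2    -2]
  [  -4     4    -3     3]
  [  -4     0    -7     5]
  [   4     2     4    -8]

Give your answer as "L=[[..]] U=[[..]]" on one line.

  R1 -= -2·R0 → [0,2,1,-1]
  R2 -= -2·R0 → [0,-2,-3,1]
  R3 -= 2·R0 → [0,4,0,-4]
  R2 -= -1·R1 → [0,0,-2,0]
  R3 -= 2·R1 → [0,0,-2,-2]
  R3 -= 1·R2 → [0,0,0,-2]

L=[[1,0,0,0],[-2,1,0,0],[-2,-1,1,0],[2,2,1,1]] U=[[2,-1,2,-2],[0,2,1,-1],[0,0,-2,0],[0,0,0,-2]]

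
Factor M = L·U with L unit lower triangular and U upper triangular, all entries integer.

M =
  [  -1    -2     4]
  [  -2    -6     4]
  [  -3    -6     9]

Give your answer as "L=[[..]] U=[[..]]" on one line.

  R1 -= 2·R0 → [0,-2,-4]
  R2 -= 3·R0 → [0,0,-3]
  R2 -= 0·R1 → [0,0,-3]

L=[[1,0,0],[2,1,0],[3,0,1]] U=[[-1,-2,4],[0,-2,-4],[0,0,-3]]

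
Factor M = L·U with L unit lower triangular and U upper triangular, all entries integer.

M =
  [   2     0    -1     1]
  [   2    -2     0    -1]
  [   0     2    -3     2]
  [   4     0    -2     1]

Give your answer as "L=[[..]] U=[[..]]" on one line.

L=[[1,0,0,0],[1,1,0,0],[0,-1,1,0],[2,0,0,1]] U=[[2,0,-1,1],[0,-2,1,-2],[0,0,-2,0],[0,0,0,-1]]

  r1 -= 1·r0 → [0,-2,1,-2]
  r2 -= 0·r0 → [0,2,-3,2]
  r3 -= 2·r0 → [0,0,0,-1]
  r2 -= -1·r1 → [0,0,-2,0]
  r3 -= 0·r1 → [0,0,0,-1]
  r3 -= 0·r2 → [0,0,0,-1]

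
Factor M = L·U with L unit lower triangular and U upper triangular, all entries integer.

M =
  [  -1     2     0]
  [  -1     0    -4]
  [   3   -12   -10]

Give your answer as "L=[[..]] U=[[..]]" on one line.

L=[[1,0,0],[1,1,0],[-3,3,1]] U=[[-1,2,0],[0,-2,-4],[0,0,2]]

  row1 -= 1·row0 → [0,-2,-4]
  row2 -= -3·row0 → [0,-6,-10]
  row2 -= 3·row1 → [0,0,2]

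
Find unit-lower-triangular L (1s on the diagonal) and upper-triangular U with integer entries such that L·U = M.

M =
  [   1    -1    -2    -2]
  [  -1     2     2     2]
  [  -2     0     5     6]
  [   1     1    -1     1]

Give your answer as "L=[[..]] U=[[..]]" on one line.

  r1 -= -1·r0 → [0,1,0,0]
  r2 -= -2·r0 → [0,-2,1,2]
  r3 -= 1·r0 → [0,2,1,3]
  r2 -= -2·r1 → [0,0,1,2]
  r3 -= 2·r1 → [0,0,1,3]
  r3 -= 1·r2 → [0,0,0,1]

L=[[1,0,0,0],[-1,1,0,0],[-2,-2,1,0],[1,2,1,1]] U=[[1,-1,-2,-2],[0,1,0,0],[0,0,1,2],[0,0,0,1]]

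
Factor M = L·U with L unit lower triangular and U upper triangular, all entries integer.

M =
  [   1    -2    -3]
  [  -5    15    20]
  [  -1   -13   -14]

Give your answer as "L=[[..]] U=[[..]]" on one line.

  r1 -= -5·r0 → [0,5,5]
  r2 -= -1·r0 → [0,-15,-17]
  r2 -= -3·r1 → [0,0,-2]

L=[[1,0,0],[-5,1,0],[-1,-3,1]] U=[[1,-2,-3],[0,5,5],[0,0,-2]]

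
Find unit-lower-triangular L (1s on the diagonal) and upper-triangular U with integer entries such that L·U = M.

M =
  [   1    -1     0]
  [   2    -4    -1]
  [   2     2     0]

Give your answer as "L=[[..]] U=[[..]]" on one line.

  row1 -= 2·row0 → [0,-2,-1]
  row2 -= 2·row0 → [0,4,0]
  row2 -= -2·row1 → [0,0,-2]

L=[[1,0,0],[2,1,0],[2,-2,1]] U=[[1,-1,0],[0,-2,-1],[0,0,-2]]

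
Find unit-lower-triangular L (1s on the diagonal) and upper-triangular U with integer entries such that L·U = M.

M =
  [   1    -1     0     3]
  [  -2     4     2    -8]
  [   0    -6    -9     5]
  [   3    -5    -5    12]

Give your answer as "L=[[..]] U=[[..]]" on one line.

  row1 -= -2·row0 → [0,2,2,-2]
  row2 -= 0·row0 → [0,-6,-9,5]
  row3 -= 3·row0 → [0,-2,-5,3]
  row2 -= -3·row1 → [0,0,-3,-1]
  row3 -= -1·row1 → [0,0,-3,1]
  row3 -= 1·row2 → [0,0,0,2]

L=[[1,0,0,0],[-2,1,0,0],[0,-3,1,0],[3,-1,1,1]] U=[[1,-1,0,3],[0,2,2,-2],[0,0,-3,-1],[0,0,0,2]]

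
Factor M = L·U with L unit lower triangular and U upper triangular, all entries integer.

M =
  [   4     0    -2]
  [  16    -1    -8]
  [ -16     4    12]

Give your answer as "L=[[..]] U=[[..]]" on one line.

  R1 -= 4·R0 → [0,-1,0]
  R2 -= -4·R0 → [0,4,4]
  R2 -= -4·R1 → [0,0,4]

L=[[1,0,0],[4,1,0],[-4,-4,1]] U=[[4,0,-2],[0,-1,0],[0,0,4]]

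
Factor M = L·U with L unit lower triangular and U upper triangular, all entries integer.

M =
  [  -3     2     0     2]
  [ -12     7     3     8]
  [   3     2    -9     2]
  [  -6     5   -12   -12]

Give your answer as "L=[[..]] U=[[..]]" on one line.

L=[[1,0,0,0],[4,1,0,0],[-1,-4,1,0],[2,-1,-3,1]] U=[[-3,2,0,2],[0,-1,3,0],[0,0,3,4],[0,0,0,-4]]

  r1 -= 4·r0 → [0,-1,3,0]
  r2 -= -1·r0 → [0,4,-9,4]
  r3 -= 2·r0 → [0,1,-12,-16]
  r2 -= -4·r1 → [0,0,3,4]
  r3 -= -1·r1 → [0,0,-9,-16]
  r3 -= -3·r2 → [0,0,0,-4]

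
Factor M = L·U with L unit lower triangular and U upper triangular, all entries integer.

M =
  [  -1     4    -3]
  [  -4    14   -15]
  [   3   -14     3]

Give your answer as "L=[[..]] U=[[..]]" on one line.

L=[[1,0,0],[4,1,0],[-3,1,1]] U=[[-1,4,-3],[0,-2,-3],[0,0,-3]]

  row1 -= 4·row0 → [0,-2,-3]
  row2 -= -3·row0 → [0,-2,-6]
  row2 -= 1·row1 → [0,0,-3]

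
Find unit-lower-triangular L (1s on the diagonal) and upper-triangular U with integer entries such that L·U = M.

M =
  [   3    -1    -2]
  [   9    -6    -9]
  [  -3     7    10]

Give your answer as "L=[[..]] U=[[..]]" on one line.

  row1 -= 3·row0 → [0,-3,-3]
  row2 -= -1·row0 → [0,6,8]
  row2 -= -2·row1 → [0,0,2]

L=[[1,0,0],[3,1,0],[-1,-2,1]] U=[[3,-1,-2],[0,-3,-3],[0,0,2]]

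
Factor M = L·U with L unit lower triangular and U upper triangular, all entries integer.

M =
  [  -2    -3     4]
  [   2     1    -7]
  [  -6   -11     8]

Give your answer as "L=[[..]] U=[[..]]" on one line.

  r1 -= -1·r0 → [0,-2,-3]
  r2 -= 3·r0 → [0,-2,-4]
  r2 -= 1·r1 → [0,0,-1]

L=[[1,0,0],[-1,1,0],[3,1,1]] U=[[-2,-3,4],[0,-2,-3],[0,0,-1]]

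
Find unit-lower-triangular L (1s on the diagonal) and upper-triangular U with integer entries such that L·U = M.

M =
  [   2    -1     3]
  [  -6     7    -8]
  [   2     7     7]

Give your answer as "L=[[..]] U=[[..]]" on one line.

  R1 -= -3·R0 → [0,4,1]
  R2 -= 1·R0 → [0,8,4]
  R2 -= 2·R1 → [0,0,2]

L=[[1,0,0],[-3,1,0],[1,2,1]] U=[[2,-1,3],[0,4,1],[0,0,2]]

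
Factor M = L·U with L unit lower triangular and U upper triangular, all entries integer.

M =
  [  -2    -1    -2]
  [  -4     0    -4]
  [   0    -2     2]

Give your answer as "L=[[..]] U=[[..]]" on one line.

  r1 -= 2·r0 → [0,2,0]
  r2 -= 0·r0 → [0,-2,2]
  r2 -= -1·r1 → [0,0,2]

L=[[1,0,0],[2,1,0],[0,-1,1]] U=[[-2,-1,-2],[0,2,0],[0,0,2]]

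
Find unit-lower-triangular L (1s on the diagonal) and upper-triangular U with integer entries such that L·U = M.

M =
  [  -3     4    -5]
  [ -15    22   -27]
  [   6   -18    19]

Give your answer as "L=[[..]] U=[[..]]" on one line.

L=[[1,0,0],[5,1,0],[-2,-5,1]] U=[[-3,4,-5],[0,2,-2],[0,0,-1]]

  row1 -= 5·row0 → [0,2,-2]
  row2 -= -2·row0 → [0,-10,9]
  row2 -= -5·row1 → [0,0,-1]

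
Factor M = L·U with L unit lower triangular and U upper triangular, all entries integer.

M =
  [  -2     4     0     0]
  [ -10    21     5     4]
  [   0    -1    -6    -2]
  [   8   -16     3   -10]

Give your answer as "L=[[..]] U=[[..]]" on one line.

  row1 -= 5·row0 → [0,1,5,4]
  row2 -= 0·row0 → [0,-1,-6,-2]
  row3 -= -4·row0 → [0,0,3,-10]
  row2 -= -1·row1 → [0,0,-1,2]
  row3 -= 0·row1 → [0,0,3,-10]
  row3 -= -3·row2 → [0,0,0,-4]

L=[[1,0,0,0],[5,1,0,0],[0,-1,1,0],[-4,0,-3,1]] U=[[-2,4,0,0],[0,1,5,4],[0,0,-1,2],[0,0,0,-4]]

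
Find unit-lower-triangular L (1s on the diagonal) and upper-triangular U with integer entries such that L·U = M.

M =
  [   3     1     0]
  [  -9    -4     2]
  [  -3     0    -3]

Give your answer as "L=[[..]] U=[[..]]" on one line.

L=[[1,0,0],[-3,1,0],[-1,-1,1]] U=[[3,1,0],[0,-1,2],[0,0,-1]]

  r1 -= -3·r0 → [0,-1,2]
  r2 -= -1·r0 → [0,1,-3]
  r2 -= -1·r1 → [0,0,-1]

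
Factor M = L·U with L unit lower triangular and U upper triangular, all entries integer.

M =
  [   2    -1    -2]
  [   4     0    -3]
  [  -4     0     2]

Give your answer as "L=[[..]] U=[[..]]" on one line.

L=[[1,0,0],[2,1,0],[-2,-1,1]] U=[[2,-1,-2],[0,2,1],[0,0,-1]]

  R1 -= 2·R0 → [0,2,1]
  R2 -= -2·R0 → [0,-2,-2]
  R2 -= -1·R1 → [0,0,-1]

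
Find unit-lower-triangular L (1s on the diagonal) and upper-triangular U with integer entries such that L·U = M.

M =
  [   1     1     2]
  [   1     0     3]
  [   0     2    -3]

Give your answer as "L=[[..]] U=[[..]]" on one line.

L=[[1,0,0],[1,1,0],[0,-2,1]] U=[[1,1,2],[0,-1,1],[0,0,-1]]

  row1 -= 1·row0 → [0,-1,1]
  row2 -= 0·row0 → [0,2,-3]
  row2 -= -2·row1 → [0,0,-1]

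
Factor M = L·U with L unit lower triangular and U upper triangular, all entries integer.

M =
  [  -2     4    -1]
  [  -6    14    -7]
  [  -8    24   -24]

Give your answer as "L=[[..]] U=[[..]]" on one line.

  R1 -= 3·R0 → [0,2,-4]
  R2 -= 4·R0 → [0,8,-20]
  R2 -= 4·R1 → [0,0,-4]

L=[[1,0,0],[3,1,0],[4,4,1]] U=[[-2,4,-1],[0,2,-4],[0,0,-4]]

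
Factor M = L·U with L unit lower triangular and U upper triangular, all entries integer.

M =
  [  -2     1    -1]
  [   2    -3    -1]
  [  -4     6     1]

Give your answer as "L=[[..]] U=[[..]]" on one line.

  r1 -= -1·r0 → [0,-2,-2]
  r2 -= 2·r0 → [0,4,3]
  r2 -= -2·r1 → [0,0,-1]

L=[[1,0,0],[-1,1,0],[2,-2,1]] U=[[-2,1,-1],[0,-2,-2],[0,0,-1]]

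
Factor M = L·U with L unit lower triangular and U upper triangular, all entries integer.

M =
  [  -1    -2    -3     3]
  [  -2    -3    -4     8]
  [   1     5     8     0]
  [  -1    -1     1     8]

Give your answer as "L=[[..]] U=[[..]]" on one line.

L=[[1,0,0,0],[2,1,0,0],[-1,3,1,0],[1,1,-2,1]] U=[[-1,-2,-3,3],[0,1,2,2],[0,0,-1,-3],[0,0,0,-3]]

  row1 -= 2·row0 → [0,1,2,2]
  row2 -= -1·row0 → [0,3,5,3]
  row3 -= 1·row0 → [0,1,4,5]
  row2 -= 3·row1 → [0,0,-1,-3]
  row3 -= 1·row1 → [0,0,2,3]
  row3 -= -2·row2 → [0,0,0,-3]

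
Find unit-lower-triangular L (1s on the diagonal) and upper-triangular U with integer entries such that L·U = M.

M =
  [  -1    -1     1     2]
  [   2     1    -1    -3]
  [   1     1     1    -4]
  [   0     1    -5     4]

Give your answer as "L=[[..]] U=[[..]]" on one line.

L=[[1,0,0,0],[-2,1,0,0],[-1,0,1,0],[0,-1,-2,1]] U=[[-1,-1,1,2],[0,-1,1,1],[0,0,2,-2],[0,0,0,1]]

  R1 -= -2·R0 → [0,-1,1,1]
  R2 -= -1·R0 → [0,0,2,-2]
  R3 -= 0·R0 → [0,1,-5,4]
  R2 -= 0·R1 → [0,0,2,-2]
  R3 -= -1·R1 → [0,0,-4,5]
  R3 -= -2·R2 → [0,0,0,1]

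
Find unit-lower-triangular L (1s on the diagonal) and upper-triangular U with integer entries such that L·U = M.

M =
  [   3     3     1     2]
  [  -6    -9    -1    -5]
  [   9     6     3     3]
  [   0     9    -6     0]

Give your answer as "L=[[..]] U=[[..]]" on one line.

L=[[1,0,0,0],[-2,1,0,0],[3,1,1,0],[0,-3,3,1]] U=[[3,3,1,2],[0,-3,1,-1],[0,0,-1,-2],[0,0,0,3]]

  R1 -= -2·R0 → [0,-3,1,-1]
  R2 -= 3·R0 → [0,-3,0,-3]
  R3 -= 0·R0 → [0,9,-6,0]
  R2 -= 1·R1 → [0,0,-1,-2]
  R3 -= -3·R1 → [0,0,-3,-3]
  R3 -= 3·R2 → [0,0,0,3]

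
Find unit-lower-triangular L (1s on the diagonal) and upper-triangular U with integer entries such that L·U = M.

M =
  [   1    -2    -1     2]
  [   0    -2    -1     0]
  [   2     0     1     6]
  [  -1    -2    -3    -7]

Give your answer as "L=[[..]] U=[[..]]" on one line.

L=[[1,0,0,0],[0,1,0,0],[2,-2,1,0],[-1,2,-2,1]] U=[[1,-2,-1,2],[0,-2,-1,0],[0,0,1,2],[0,0,0,-1]]

  r1 -= 0·r0 → [0,-2,-1,0]
  r2 -= 2·r0 → [0,4,3,2]
  r3 -= -1·r0 → [0,-4,-4,-5]
  r2 -= -2·r1 → [0,0,1,2]
  r3 -= 2·r1 → [0,0,-2,-5]
  r3 -= -2·r2 → [0,0,0,-1]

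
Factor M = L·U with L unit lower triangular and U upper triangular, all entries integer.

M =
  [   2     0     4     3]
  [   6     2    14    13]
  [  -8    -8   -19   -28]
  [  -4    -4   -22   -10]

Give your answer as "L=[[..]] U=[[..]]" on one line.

L=[[1,0,0,0],[3,1,0,0],[-4,-4,1,0],[-2,-2,-2,1]] U=[[2,0,4,3],[0,2,2,4],[0,0,5,0],[0,0,0,4]]

  row1 -= 3·row0 → [0,2,2,4]
  row2 -= -4·row0 → [0,-8,-3,-16]
  row3 -= -2·row0 → [0,-4,-14,-4]
  row2 -= -4·row1 → [0,0,5,0]
  row3 -= -2·row1 → [0,0,-10,4]
  row3 -= -2·row2 → [0,0,0,4]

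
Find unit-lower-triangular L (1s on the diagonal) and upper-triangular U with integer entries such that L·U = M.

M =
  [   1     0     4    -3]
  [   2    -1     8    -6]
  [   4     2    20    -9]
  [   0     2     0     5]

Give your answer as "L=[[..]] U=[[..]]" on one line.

L=[[1,0,0,0],[2,1,0,0],[4,-2,1,0],[0,-2,0,1]] U=[[1,0,4,-3],[0,-1,0,0],[0,0,4,3],[0,0,0,5]]

  R1 -= 2·R0 → [0,-1,0,0]
  R2 -= 4·R0 → [0,2,4,3]
  R3 -= 0·R0 → [0,2,0,5]
  R2 -= -2·R1 → [0,0,4,3]
  R3 -= -2·R1 → [0,0,0,5]
  R3 -= 0·R2 → [0,0,0,5]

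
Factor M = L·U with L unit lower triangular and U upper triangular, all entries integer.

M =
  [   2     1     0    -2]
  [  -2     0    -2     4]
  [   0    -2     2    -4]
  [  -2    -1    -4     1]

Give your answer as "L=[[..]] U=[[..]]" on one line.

L=[[1,0,0,0],[-1,1,0,0],[0,-2,1,0],[-1,0,2,1]] U=[[2,1,0,-2],[0,1,-2,2],[0,0,-2,0],[0,0,0,-1]]

  row1 -= -1·row0 → [0,1,-2,2]
  row2 -= 0·row0 → [0,-2,2,-4]
  row3 -= -1·row0 → [0,0,-4,-1]
  row2 -= -2·row1 → [0,0,-2,0]
  row3 -= 0·row1 → [0,0,-4,-1]
  row3 -= 2·row2 → [0,0,0,-1]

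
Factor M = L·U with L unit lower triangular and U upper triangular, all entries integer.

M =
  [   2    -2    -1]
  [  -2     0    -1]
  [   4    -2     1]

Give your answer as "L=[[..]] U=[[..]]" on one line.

L=[[1,0,0],[-1,1,0],[2,-1,1]] U=[[2,-2,-1],[0,-2,-2],[0,0,1]]

  row1 -= -1·row0 → [0,-2,-2]
  row2 -= 2·row0 → [0,2,3]
  row2 -= -1·row1 → [0,0,1]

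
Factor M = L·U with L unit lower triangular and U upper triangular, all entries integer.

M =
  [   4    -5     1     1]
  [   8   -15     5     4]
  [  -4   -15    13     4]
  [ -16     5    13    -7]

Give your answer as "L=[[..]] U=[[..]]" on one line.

  row1 -= 2·row0 → [0,-5,3,2]
  row2 -= -1·row0 → [0,-20,14,5]
  row3 -= -4·row0 → [0,-15,17,-3]
  row2 -= 4·row1 → [0,0,2,-3]
  row3 -= 3·row1 → [0,0,8,-9]
  row3 -= 4·row2 → [0,0,0,3]

L=[[1,0,0,0],[2,1,0,0],[-1,4,1,0],[-4,3,4,1]] U=[[4,-5,1,1],[0,-5,3,2],[0,0,2,-3],[0,0,0,3]]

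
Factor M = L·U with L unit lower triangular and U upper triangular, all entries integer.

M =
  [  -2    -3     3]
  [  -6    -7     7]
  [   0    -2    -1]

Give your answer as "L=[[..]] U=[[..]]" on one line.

  row1 -= 3·row0 → [0,2,-2]
  row2 -= 0·row0 → [0,-2,-1]
  row2 -= -1·row1 → [0,0,-3]

L=[[1,0,0],[3,1,0],[0,-1,1]] U=[[-2,-3,3],[0,2,-2],[0,0,-3]]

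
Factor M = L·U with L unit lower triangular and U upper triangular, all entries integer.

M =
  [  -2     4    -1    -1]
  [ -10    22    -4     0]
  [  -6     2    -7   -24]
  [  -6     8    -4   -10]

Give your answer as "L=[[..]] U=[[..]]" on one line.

L=[[1,0,0,0],[5,1,0,0],[3,-5,1,0],[3,-2,1,1]] U=[[-2,4,-1,-1],[0,2,1,5],[0,0,1,4],[0,0,0,-1]]

  row1 -= 5·row0 → [0,2,1,5]
  row2 -= 3·row0 → [0,-10,-4,-21]
  row3 -= 3·row0 → [0,-4,-1,-7]
  row2 -= -5·row1 → [0,0,1,4]
  row3 -= -2·row1 → [0,0,1,3]
  row3 -= 1·row2 → [0,0,0,-1]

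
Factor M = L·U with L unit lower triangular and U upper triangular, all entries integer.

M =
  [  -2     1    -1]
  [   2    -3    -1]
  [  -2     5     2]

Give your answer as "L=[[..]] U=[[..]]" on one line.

  row1 -= -1·row0 → [0,-2,-2]
  row2 -= 1·row0 → [0,4,3]
  row2 -= -2·row1 → [0,0,-1]

L=[[1,0,0],[-1,1,0],[1,-2,1]] U=[[-2,1,-1],[0,-2,-2],[0,0,-1]]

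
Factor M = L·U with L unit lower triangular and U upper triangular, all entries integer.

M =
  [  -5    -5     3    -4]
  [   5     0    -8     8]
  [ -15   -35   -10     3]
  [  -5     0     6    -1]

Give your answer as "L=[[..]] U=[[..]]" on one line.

L=[[1,0,0,0],[-1,1,0,0],[3,4,1,0],[1,-1,-2,1]] U=[[-5,-5,3,-4],[0,-5,-5,4],[0,0,1,-1],[0,0,0,5]]

  row1 -= -1·row0 → [0,-5,-5,4]
  row2 -= 3·row0 → [0,-20,-19,15]
  row3 -= 1·row0 → [0,5,3,3]
  row2 -= 4·row1 → [0,0,1,-1]
  row3 -= -1·row1 → [0,0,-2,7]
  row3 -= -2·row2 → [0,0,0,5]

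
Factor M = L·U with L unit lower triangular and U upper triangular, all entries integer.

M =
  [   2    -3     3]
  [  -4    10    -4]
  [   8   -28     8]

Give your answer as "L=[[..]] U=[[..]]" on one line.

  R1 -= -2·R0 → [0,4,2]
  R2 -= 4·R0 → [0,-16,-4]
  R2 -= -4·R1 → [0,0,4]

L=[[1,0,0],[-2,1,0],[4,-4,1]] U=[[2,-3,3],[0,4,2],[0,0,4]]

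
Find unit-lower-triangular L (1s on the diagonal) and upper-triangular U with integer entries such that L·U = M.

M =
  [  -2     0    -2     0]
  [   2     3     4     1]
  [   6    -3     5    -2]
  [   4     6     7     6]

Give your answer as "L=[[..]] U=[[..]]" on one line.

  r1 -= -1·r0 → [0,3,2,1]
  r2 -= -3·r0 → [0,-3,-1,-2]
  r3 -= -2·r0 → [0,6,3,6]
  r2 -= -1·r1 → [0,0,1,-1]
  r3 -= 2·r1 → [0,0,-1,4]
  r3 -= -1·r2 → [0,0,0,3]

L=[[1,0,0,0],[-1,1,0,0],[-3,-1,1,0],[-2,2,-1,1]] U=[[-2,0,-2,0],[0,3,2,1],[0,0,1,-1],[0,0,0,3]]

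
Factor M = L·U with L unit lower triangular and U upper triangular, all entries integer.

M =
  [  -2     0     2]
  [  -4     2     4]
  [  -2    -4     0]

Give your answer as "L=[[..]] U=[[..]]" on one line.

L=[[1,0,0],[2,1,0],[1,-2,1]] U=[[-2,0,2],[0,2,0],[0,0,-2]]

  row1 -= 2·row0 → [0,2,0]
  row2 -= 1·row0 → [0,-4,-2]
  row2 -= -2·row1 → [0,0,-2]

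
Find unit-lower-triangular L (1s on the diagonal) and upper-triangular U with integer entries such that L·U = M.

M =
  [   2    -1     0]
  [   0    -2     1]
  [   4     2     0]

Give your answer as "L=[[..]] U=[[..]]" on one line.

L=[[1,0,0],[0,1,0],[2,-2,1]] U=[[2,-1,0],[0,-2,1],[0,0,2]]

  row1 -= 0·row0 → [0,-2,1]
  row2 -= 2·row0 → [0,4,0]
  row2 -= -2·row1 → [0,0,2]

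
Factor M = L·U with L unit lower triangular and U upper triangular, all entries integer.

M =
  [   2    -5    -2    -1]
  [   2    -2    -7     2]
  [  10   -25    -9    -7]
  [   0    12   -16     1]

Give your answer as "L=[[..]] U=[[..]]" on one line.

  R1 -= 1·R0 → [0,3,-5,3]
  R2 -= 5·R0 → [0,0,1,-2]
  R3 -= 0·R0 → [0,12,-16,1]
  R2 -= 0·R1 → [0,0,1,-2]
  R3 -= 4·R1 → [0,0,4,-11]
  R3 -= 4·R2 → [0,0,0,-3]

L=[[1,0,0,0],[1,1,0,0],[5,0,1,0],[0,4,4,1]] U=[[2,-5,-2,-1],[0,3,-5,3],[0,0,1,-2],[0,0,0,-3]]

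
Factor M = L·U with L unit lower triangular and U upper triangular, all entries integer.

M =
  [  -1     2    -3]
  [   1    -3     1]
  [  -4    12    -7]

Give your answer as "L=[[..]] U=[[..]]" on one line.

  r1 -= -1·r0 → [0,-1,-2]
  r2 -= 4·r0 → [0,4,5]
  r2 -= -4·r1 → [0,0,-3]

L=[[1,0,0],[-1,1,0],[4,-4,1]] U=[[-1,2,-3],[0,-1,-2],[0,0,-3]]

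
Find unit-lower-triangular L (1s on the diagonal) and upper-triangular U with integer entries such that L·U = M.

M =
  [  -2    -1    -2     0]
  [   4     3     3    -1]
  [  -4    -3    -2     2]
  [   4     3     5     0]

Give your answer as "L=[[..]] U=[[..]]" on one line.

L=[[1,0,0,0],[-2,1,0,0],[2,-1,1,0],[-2,1,2,1]] U=[[-2,-1,-2,0],[0,1,-1,-1],[0,0,1,1],[0,0,0,-1]]

  r1 -= -2·r0 → [0,1,-1,-1]
  r2 -= 2·r0 → [0,-1,2,2]
  r3 -= -2·r0 → [0,1,1,0]
  r2 -= -1·r1 → [0,0,1,1]
  r3 -= 1·r1 → [0,0,2,1]
  r3 -= 2·r2 → [0,0,0,-1]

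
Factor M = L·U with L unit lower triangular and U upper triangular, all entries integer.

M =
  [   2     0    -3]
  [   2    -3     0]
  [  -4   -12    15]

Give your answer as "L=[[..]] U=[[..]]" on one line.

  R1 -= 1·R0 → [0,-3,3]
  R2 -= -2·R0 → [0,-12,9]
  R2 -= 4·R1 → [0,0,-3]

L=[[1,0,0],[1,1,0],[-2,4,1]] U=[[2,0,-3],[0,-3,3],[0,0,-3]]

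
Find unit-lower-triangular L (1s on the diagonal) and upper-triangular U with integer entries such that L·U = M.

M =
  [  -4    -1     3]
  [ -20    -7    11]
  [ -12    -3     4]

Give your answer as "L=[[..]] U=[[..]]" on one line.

L=[[1,0,0],[5,1,0],[3,0,1]] U=[[-4,-1,3],[0,-2,-4],[0,0,-5]]

  row1 -= 5·row0 → [0,-2,-4]
  row2 -= 3·row0 → [0,0,-5]
  row2 -= 0·row1 → [0,0,-5]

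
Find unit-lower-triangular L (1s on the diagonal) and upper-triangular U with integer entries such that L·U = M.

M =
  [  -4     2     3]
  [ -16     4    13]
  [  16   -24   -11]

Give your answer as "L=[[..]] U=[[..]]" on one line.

  r1 -= 4·r0 → [0,-4,1]
  r2 -= -4·r0 → [0,-16,1]
  r2 -= 4·r1 → [0,0,-3]

L=[[1,0,0],[4,1,0],[-4,4,1]] U=[[-4,2,3],[0,-4,1],[0,0,-3]]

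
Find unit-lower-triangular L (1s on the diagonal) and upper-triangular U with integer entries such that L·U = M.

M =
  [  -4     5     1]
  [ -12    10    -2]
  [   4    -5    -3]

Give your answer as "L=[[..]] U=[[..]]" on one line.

L=[[1,0,0],[3,1,0],[-1,0,1]] U=[[-4,5,1],[0,-5,-5],[0,0,-2]]

  r1 -= 3·r0 → [0,-5,-5]
  r2 -= -1·r0 → [0,0,-2]
  r2 -= 0·r1 → [0,0,-2]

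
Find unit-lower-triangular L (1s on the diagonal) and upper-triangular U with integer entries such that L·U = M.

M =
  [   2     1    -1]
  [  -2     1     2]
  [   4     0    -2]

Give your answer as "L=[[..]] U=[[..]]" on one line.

L=[[1,0,0],[-1,1,0],[2,-1,1]] U=[[2,1,-1],[0,2,1],[0,0,1]]

  r1 -= -1·r0 → [0,2,1]
  r2 -= 2·r0 → [0,-2,0]
  r2 -= -1·r1 → [0,0,1]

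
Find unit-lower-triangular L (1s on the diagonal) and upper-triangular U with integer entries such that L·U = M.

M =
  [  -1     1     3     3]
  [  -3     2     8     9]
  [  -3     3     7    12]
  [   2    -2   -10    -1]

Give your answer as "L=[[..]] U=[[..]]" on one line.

  r1 -= 3·r0 → [0,-1,-1,0]
  r2 -= 3·r0 → [0,0,-2,3]
  r3 -= -2·r0 → [0,0,-4,5]
  r2 -= 0·r1 → [0,0,-2,3]
  r3 -= 0·r1 → [0,0,-4,5]
  r3 -= 2·r2 → [0,0,0,-1]

L=[[1,0,0,0],[3,1,0,0],[3,0,1,0],[-2,0,2,1]] U=[[-1,1,3,3],[0,-1,-1,0],[0,0,-2,3],[0,0,0,-1]]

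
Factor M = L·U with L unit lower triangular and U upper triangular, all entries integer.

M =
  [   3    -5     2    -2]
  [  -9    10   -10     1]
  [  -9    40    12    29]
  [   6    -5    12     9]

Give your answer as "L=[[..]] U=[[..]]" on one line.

  row1 -= -3·row0 → [0,-5,-4,-5]
  row2 -= -3·row0 → [0,25,18,23]
  row3 -= 2·row0 → [0,5,8,13]
  row2 -= -5·row1 → [0,0,-2,-2]
  row3 -= -1·row1 → [0,0,4,8]
  row3 -= -2·row2 → [0,0,0,4]

L=[[1,0,0,0],[-3,1,0,0],[-3,-5,1,0],[2,-1,-2,1]] U=[[3,-5,2,-2],[0,-5,-4,-5],[0,0,-2,-2],[0,0,0,4]]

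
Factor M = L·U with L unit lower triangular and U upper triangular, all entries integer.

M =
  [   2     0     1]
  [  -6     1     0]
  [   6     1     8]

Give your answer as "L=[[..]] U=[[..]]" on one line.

L=[[1,0,0],[-3,1,0],[3,1,1]] U=[[2,0,1],[0,1,3],[0,0,2]]

  r1 -= -3·r0 → [0,1,3]
  r2 -= 3·r0 → [0,1,5]
  r2 -= 1·r1 → [0,0,2]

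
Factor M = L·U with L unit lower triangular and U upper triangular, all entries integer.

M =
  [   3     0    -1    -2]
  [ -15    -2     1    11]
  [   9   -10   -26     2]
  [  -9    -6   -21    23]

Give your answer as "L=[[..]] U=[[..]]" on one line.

  row1 -= -5·row0 → [0,-2,-4,1]
  row2 -= 3·row0 → [0,-10,-23,8]
  row3 -= -3·row0 → [0,-6,-24,17]
  row2 -= 5·row1 → [0,0,-3,3]
  row3 -= 3·row1 → [0,0,-12,14]
  row3 -= 4·row2 → [0,0,0,2]

L=[[1,0,0,0],[-5,1,0,0],[3,5,1,0],[-3,3,4,1]] U=[[3,0,-1,-2],[0,-2,-4,1],[0,0,-3,3],[0,0,0,2]]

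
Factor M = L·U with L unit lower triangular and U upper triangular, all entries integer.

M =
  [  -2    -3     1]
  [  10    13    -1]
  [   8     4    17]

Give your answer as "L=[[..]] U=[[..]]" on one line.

L=[[1,0,0],[-5,1,0],[-4,4,1]] U=[[-2,-3,1],[0,-2,4],[0,0,5]]

  R1 -= -5·R0 → [0,-2,4]
  R2 -= -4·R0 → [0,-8,21]
  R2 -= 4·R1 → [0,0,5]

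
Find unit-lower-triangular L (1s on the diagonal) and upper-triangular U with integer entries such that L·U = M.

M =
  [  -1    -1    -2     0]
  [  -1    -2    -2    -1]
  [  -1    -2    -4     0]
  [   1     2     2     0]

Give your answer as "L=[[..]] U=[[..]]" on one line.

  r1 -= 1·r0 → [0,-1,0,-1]
  r2 -= 1·r0 → [0,-1,-2,0]
  r3 -= -1·r0 → [0,1,0,0]
  r2 -= 1·r1 → [0,0,-2,1]
  r3 -= -1·r1 → [0,0,0,-1]
  r3 -= 0·r2 → [0,0,0,-1]

L=[[1,0,0,0],[1,1,0,0],[1,1,1,0],[-1,-1,0,1]] U=[[-1,-1,-2,0],[0,-1,0,-1],[0,0,-2,1],[0,0,0,-1]]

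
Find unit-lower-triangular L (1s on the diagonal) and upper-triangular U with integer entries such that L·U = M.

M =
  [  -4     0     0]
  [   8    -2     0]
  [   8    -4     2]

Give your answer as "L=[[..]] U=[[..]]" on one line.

  r1 -= -2·r0 → [0,-2,0]
  r2 -= -2·r0 → [0,-4,2]
  r2 -= 2·r1 → [0,0,2]

L=[[1,0,0],[-2,1,0],[-2,2,1]] U=[[-4,0,0],[0,-2,0],[0,0,2]]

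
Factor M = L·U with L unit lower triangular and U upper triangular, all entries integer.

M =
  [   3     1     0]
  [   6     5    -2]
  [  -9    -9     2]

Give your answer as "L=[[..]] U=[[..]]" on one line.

L=[[1,0,0],[2,1,0],[-3,-2,1]] U=[[3,1,0],[0,3,-2],[0,0,-2]]

  r1 -= 2·r0 → [0,3,-2]
  r2 -= -3·r0 → [0,-6,2]
  r2 -= -2·r1 → [0,0,-2]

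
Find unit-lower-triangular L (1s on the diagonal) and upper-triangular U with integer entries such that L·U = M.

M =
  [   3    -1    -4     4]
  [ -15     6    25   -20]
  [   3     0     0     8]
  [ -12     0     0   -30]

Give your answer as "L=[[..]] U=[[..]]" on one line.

L=[[1,0,0,0],[-5,1,0,0],[1,1,1,0],[-4,-4,-4,1]] U=[[3,-1,-4,4],[0,1,5,0],[0,0,-1,4],[0,0,0,2]]

  row1 -= -5·row0 → [0,1,5,0]
  row2 -= 1·row0 → [0,1,4,4]
  row3 -= -4·row0 → [0,-4,-16,-14]
  row2 -= 1·row1 → [0,0,-1,4]
  row3 -= -4·row1 → [0,0,4,-14]
  row3 -= -4·row2 → [0,0,0,2]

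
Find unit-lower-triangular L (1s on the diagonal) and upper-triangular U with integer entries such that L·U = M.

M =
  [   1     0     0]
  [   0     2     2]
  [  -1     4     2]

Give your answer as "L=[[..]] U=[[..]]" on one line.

  R1 -= 0·R0 → [0,2,2]
  R2 -= -1·R0 → [0,4,2]
  R2 -= 2·R1 → [0,0,-2]

L=[[1,0,0],[0,1,0],[-1,2,1]] U=[[1,0,0],[0,2,2],[0,0,-2]]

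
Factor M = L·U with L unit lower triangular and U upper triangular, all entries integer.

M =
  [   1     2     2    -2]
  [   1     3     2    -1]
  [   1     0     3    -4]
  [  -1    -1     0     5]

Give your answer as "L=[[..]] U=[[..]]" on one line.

L=[[1,0,0,0],[1,1,0,0],[1,-2,1,0],[-1,1,2,1]] U=[[1,2,2,-2],[0,1,0,1],[0,0,1,0],[0,0,0,2]]

  r1 -= 1·r0 → [0,1,0,1]
  r2 -= 1·r0 → [0,-2,1,-2]
  r3 -= -1·r0 → [0,1,2,3]
  r2 -= -2·r1 → [0,0,1,0]
  r3 -= 1·r1 → [0,0,2,2]
  r3 -= 2·r2 → [0,0,0,2]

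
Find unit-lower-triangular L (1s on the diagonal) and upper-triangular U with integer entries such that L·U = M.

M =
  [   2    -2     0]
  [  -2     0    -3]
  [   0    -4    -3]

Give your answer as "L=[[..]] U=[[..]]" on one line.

L=[[1,0,0],[-1,1,0],[0,2,1]] U=[[2,-2,0],[0,-2,-3],[0,0,3]]

  R1 -= -1·R0 → [0,-2,-3]
  R2 -= 0·R0 → [0,-4,-3]
  R2 -= 2·R1 → [0,0,3]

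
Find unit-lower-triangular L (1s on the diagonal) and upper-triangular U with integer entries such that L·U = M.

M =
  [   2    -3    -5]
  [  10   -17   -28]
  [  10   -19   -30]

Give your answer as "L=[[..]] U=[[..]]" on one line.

  R1 -= 5·R0 → [0,-2,-3]
  R2 -= 5·R0 → [0,-4,-5]
  R2 -= 2·R1 → [0,0,1]

L=[[1,0,0],[5,1,0],[5,2,1]] U=[[2,-3,-5],[0,-2,-3],[0,0,1]]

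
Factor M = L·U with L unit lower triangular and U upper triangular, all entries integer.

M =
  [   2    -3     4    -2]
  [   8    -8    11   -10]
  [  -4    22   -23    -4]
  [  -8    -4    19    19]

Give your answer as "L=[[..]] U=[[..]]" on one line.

  R1 -= 4·R0 → [0,4,-5,-2]
  R2 -= -2·R0 → [0,16,-15,-8]
  R3 -= -4·R0 → [0,-16,35,11]
  R2 -= 4·R1 → [0,0,5,0]
  R3 -= -4·R1 → [0,0,15,3]
  R3 -= 3·R2 → [0,0,0,3]

L=[[1,0,0,0],[4,1,0,0],[-2,4,1,0],[-4,-4,3,1]] U=[[2,-3,4,-2],[0,4,-5,-2],[0,0,5,0],[0,0,0,3]]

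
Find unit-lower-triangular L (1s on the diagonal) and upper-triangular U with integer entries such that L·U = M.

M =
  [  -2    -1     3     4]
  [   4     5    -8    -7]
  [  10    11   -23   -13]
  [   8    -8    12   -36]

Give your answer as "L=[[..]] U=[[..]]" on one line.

  R1 -= -2·R0 → [0,3,-2,1]
  R2 -= -5·R0 → [0,6,-8,7]
  R3 -= -4·R0 → [0,-12,24,-20]
  R2 -= 2·R1 → [0,0,-4,5]
  R3 -= -4·R1 → [0,0,16,-16]
  R3 -= -4·R2 → [0,0,0,4]

L=[[1,0,0,0],[-2,1,0,0],[-5,2,1,0],[-4,-4,-4,1]] U=[[-2,-1,3,4],[0,3,-2,1],[0,0,-4,5],[0,0,0,4]]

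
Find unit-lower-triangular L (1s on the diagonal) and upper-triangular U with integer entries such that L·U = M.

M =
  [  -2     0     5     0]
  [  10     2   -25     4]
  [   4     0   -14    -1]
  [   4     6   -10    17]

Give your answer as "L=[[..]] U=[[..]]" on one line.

L=[[1,0,0,0],[-5,1,0,0],[-2,0,1,0],[-2,3,0,1]] U=[[-2,0,5,0],[0,2,0,4],[0,0,-4,-1],[0,0,0,5]]

  r1 -= -5·r0 → [0,2,0,4]
  r2 -= -2·r0 → [0,0,-4,-1]
  r3 -= -2·r0 → [0,6,0,17]
  r2 -= 0·r1 → [0,0,-4,-1]
  r3 -= 3·r1 → [0,0,0,5]
  r3 -= 0·r2 → [0,0,0,5]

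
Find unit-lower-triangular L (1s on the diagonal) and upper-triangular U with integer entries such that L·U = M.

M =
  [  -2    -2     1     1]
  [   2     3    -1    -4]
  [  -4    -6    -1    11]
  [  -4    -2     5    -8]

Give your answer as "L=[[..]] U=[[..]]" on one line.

  row1 -= -1·row0 → [0,1,0,-3]
  row2 -= 2·row0 → [0,-2,-3,9]
  row3 -= 2·row0 → [0,2,3,-10]
  row2 -= -2·row1 → [0,0,-3,3]
  row3 -= 2·row1 → [0,0,3,-4]
  row3 -= -1·row2 → [0,0,0,-1]

L=[[1,0,0,0],[-1,1,0,0],[2,-2,1,0],[2,2,-1,1]] U=[[-2,-2,1,1],[0,1,0,-3],[0,0,-3,3],[0,0,0,-1]]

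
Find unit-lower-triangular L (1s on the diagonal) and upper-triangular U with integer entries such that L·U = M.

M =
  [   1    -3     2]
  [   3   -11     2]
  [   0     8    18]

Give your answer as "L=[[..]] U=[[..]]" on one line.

  R1 -= 3·R0 → [0,-2,-4]
  R2 -= 0·R0 → [0,8,18]
  R2 -= -4·R1 → [0,0,2]

L=[[1,0,0],[3,1,0],[0,-4,1]] U=[[1,-3,2],[0,-2,-4],[0,0,2]]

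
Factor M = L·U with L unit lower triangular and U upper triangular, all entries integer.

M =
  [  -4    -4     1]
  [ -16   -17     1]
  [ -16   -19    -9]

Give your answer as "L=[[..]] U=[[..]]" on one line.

L=[[1,0,0],[4,1,0],[4,3,1]] U=[[-4,-4,1],[0,-1,-3],[0,0,-4]]

  r1 -= 4·r0 → [0,-1,-3]
  r2 -= 4·r0 → [0,-3,-13]
  r2 -= 3·r1 → [0,0,-4]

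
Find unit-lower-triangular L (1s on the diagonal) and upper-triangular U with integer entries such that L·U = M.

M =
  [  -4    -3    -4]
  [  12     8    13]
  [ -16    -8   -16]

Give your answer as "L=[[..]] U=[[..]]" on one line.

  R1 -= -3·R0 → [0,-1,1]
  R2 -= 4·R0 → [0,4,0]
  R2 -= -4·R1 → [0,0,4]

L=[[1,0,0],[-3,1,0],[4,-4,1]] U=[[-4,-3,-4],[0,-1,1],[0,0,4]]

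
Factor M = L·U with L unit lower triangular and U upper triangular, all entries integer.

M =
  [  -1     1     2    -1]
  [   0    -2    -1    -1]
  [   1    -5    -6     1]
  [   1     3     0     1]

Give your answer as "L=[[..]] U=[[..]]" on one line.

L=[[1,0,0,0],[0,1,0,0],[-1,2,1,0],[-1,-2,0,1]] U=[[-1,1,2,-1],[0,-2,-1,-1],[0,0,-2,2],[0,0,0,-2]]

  R1 -= 0·R0 → [0,-2,-1,-1]
  R2 -= -1·R0 → [0,-4,-4,0]
  R3 -= -1·R0 → [0,4,2,0]
  R2 -= 2·R1 → [0,0,-2,2]
  R3 -= -2·R1 → [0,0,0,-2]
  R3 -= 0·R2 → [0,0,0,-2]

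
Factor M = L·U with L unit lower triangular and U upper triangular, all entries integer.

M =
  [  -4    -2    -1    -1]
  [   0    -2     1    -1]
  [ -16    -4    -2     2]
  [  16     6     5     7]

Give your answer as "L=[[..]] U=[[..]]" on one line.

  row1 -= 0·row0 → [0,-2,1,-1]
  row2 -= 4·row0 → [0,4,2,6]
  row3 -= -4·row0 → [0,-2,1,3]
  row2 -= -2·row1 → [0,0,4,4]
  row3 -= 1·row1 → [0,0,0,4]
  row3 -= 0·row2 → [0,0,0,4]

L=[[1,0,0,0],[0,1,0,0],[4,-2,1,0],[-4,1,0,1]] U=[[-4,-2,-1,-1],[0,-2,1,-1],[0,0,4,4],[0,0,0,4]]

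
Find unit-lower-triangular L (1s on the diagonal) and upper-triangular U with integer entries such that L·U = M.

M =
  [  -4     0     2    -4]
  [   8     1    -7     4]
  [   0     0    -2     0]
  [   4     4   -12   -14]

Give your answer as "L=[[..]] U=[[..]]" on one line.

L=[[1,0,0,0],[-2,1,0,0],[0,0,1,0],[-1,4,-1,1]] U=[[-4,0,2,-4],[0,1,-3,-4],[0,0,-2,0],[0,0,0,-2]]

  row1 -= -2·row0 → [0,1,-3,-4]
  row2 -= 0·row0 → [0,0,-2,0]
  row3 -= -1·row0 → [0,4,-10,-18]
  row2 -= 0·row1 → [0,0,-2,0]
  row3 -= 4·row1 → [0,0,2,-2]
  row3 -= -1·row2 → [0,0,0,-2]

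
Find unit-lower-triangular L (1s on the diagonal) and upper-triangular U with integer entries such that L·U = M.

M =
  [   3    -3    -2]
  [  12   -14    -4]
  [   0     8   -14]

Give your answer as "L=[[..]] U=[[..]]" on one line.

L=[[1,0,0],[4,1,0],[0,-4,1]] U=[[3,-3,-2],[0,-2,4],[0,0,2]]

  r1 -= 4·r0 → [0,-2,4]
  r2 -= 0·r0 → [0,8,-14]
  r2 -= -4·r1 → [0,0,2]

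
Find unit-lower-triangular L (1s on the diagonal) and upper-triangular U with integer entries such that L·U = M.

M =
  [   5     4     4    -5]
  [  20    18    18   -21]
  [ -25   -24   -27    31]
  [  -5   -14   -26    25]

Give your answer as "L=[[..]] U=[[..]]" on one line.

L=[[1,0,0,0],[4,1,0,0],[-5,-2,1,0],[-1,-5,4,1]] U=[[5,4,4,-5],[0,2,2,-1],[0,0,-3,4],[0,0,0,-1]]

  r1 -= 4·r0 → [0,2,2,-1]
  r2 -= -5·r0 → [0,-4,-7,6]
  r3 -= -1·r0 → [0,-10,-22,20]
  r2 -= -2·r1 → [0,0,-3,4]
  r3 -= -5·r1 → [0,0,-12,15]
  r3 -= 4·r2 → [0,0,0,-1]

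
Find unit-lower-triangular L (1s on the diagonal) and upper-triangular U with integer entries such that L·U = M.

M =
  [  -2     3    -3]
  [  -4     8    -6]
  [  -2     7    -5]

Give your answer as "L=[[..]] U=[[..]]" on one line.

  r1 -= 2·r0 → [0,2,0]
  r2 -= 1·r0 → [0,4,-2]
  r2 -= 2·r1 → [0,0,-2]

L=[[1,0,0],[2,1,0],[1,2,1]] U=[[-2,3,-3],[0,2,0],[0,0,-2]]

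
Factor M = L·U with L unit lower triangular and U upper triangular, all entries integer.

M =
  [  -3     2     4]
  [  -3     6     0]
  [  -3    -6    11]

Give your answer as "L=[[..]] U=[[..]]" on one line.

  row1 -= 1·row0 → [0,4,-4]
  row2 -= 1·row0 → [0,-8,7]
  row2 -= -2·row1 → [0,0,-1]

L=[[1,0,0],[1,1,0],[1,-2,1]] U=[[-3,2,4],[0,4,-4],[0,0,-1]]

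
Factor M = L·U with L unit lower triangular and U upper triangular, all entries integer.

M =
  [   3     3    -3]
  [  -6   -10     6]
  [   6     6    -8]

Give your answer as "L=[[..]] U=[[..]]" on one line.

  row1 -= -2·row0 → [0,-4,0]
  row2 -= 2·row0 → [0,0,-2]
  row2 -= 0·row1 → [0,0,-2]

L=[[1,0,0],[-2,1,0],[2,0,1]] U=[[3,3,-3],[0,-4,0],[0,0,-2]]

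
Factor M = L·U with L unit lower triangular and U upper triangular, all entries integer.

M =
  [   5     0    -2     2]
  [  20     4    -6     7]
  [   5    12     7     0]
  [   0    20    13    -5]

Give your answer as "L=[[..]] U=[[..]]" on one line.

  R1 -= 4·R0 → [0,4,2,-1]
  R2 -= 1·R0 → [0,12,9,-2]
  R3 -= 0·R0 → [0,20,13,-5]
  R2 -= 3·R1 → [0,0,3,1]
  R3 -= 5·R1 → [0,0,3,0]
  R3 -= 1·R2 → [0,0,0,-1]

L=[[1,0,0,0],[4,1,0,0],[1,3,1,0],[0,5,1,1]] U=[[5,0,-2,2],[0,4,2,-1],[0,0,3,1],[0,0,0,-1]]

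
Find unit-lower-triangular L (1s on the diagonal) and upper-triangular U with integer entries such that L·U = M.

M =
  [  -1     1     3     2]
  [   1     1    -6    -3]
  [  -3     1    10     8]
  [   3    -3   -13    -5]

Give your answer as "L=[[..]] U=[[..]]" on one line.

L=[[1,0,0,0],[-1,1,0,0],[3,-1,1,0],[-3,0,2,1]] U=[[-1,1,3,2],[0,2,-3,-1],[0,0,-2,1],[0,0,0,-1]]

  R1 -= -1·R0 → [0,2,-3,-1]
  R2 -= 3·R0 → [0,-2,1,2]
  R3 -= -3·R0 → [0,0,-4,1]
  R2 -= -1·R1 → [0,0,-2,1]
  R3 -= 0·R1 → [0,0,-4,1]
  R3 -= 2·R2 → [0,0,0,-1]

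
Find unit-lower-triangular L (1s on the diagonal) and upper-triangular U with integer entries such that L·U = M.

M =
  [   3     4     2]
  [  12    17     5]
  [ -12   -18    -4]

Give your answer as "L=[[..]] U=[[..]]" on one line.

  R1 -= 4·R0 → [0,1,-3]
  R2 -= -4·R0 → [0,-2,4]
  R2 -= -2·R1 → [0,0,-2]

L=[[1,0,0],[4,1,0],[-4,-2,1]] U=[[3,4,2],[0,1,-3],[0,0,-2]]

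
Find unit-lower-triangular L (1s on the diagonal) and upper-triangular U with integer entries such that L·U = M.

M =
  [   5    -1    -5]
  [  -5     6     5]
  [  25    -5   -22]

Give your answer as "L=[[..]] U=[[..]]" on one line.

  R1 -= -1·R0 → [0,5,0]
  R2 -= 5·R0 → [0,0,3]
  R2 -= 0·R1 → [0,0,3]

L=[[1,0,0],[-1,1,0],[5,0,1]] U=[[5,-1,-5],[0,5,0],[0,0,3]]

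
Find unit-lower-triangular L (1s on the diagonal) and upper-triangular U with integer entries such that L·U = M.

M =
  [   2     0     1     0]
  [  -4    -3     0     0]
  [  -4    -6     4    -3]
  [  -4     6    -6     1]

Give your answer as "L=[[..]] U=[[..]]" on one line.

L=[[1,0,0,0],[-2,1,0,0],[-2,2,1,0],[-2,-2,0,1]] U=[[2,0,1,0],[0,-3,2,0],[0,0,2,-3],[0,0,0,1]]

  r1 -= -2·r0 → [0,-3,2,0]
  r2 -= -2·r0 → [0,-6,6,-3]
  r3 -= -2·r0 → [0,6,-4,1]
  r2 -= 2·r1 → [0,0,2,-3]
  r3 -= -2·r1 → [0,0,0,1]
  r3 -= 0·r2 → [0,0,0,1]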